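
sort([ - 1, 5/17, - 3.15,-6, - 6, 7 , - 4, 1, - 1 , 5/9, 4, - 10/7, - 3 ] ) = [  -  6, - 6 , - 4, - 3.15, - 3 , - 10/7,-1, - 1, 5/17,5/9,1, 4,7 ] 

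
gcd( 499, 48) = 1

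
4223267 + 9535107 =13758374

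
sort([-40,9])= [-40  ,  9]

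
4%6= 4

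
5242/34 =154 + 3/17 =154.18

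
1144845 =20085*57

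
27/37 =27/37 = 0.73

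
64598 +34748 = 99346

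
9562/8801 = 9562/8801 = 1.09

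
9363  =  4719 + 4644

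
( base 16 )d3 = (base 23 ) 94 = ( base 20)AB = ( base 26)83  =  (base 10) 211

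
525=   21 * 25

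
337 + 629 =966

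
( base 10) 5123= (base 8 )12003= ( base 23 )9FH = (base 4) 1100003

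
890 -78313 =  - 77423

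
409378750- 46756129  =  362622621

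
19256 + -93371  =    -  74115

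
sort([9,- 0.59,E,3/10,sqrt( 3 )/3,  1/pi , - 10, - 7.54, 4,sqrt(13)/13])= [ - 10,-7.54,- 0.59  ,  sqrt(13 ) /13,3/10,1/pi,  sqrt( 3 )/3, E, 4,9 ] 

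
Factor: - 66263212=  - 2^2 * 17^1 * 974459^1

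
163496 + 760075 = 923571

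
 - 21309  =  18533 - 39842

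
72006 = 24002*3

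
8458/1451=5 + 1203/1451 = 5.83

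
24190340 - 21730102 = 2460238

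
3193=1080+2113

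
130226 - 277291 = -147065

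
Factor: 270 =2^1*3^3 *5^1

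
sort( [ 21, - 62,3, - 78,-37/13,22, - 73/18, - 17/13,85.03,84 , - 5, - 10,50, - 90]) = [ - 90,-78, - 62 ,  -  10, - 5,-73/18, - 37/13,- 17/13,3,21, 22,50,  84, 85.03]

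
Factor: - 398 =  - 2^1*199^1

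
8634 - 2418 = 6216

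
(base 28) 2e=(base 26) 2I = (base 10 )70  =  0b1000110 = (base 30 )2a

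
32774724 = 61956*529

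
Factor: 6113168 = 2^4*382073^1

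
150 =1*150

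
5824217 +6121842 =11946059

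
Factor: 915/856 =2^( - 3 )*3^1*5^1*61^1*107^ (-1)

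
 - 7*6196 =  - 43372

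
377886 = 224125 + 153761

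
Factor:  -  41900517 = - 3^3*1551871^1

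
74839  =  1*74839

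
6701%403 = 253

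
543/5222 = 543/5222= 0.10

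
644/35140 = 23/1255 = 0.02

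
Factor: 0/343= 0  =  0^1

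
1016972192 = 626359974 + 390612218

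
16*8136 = 130176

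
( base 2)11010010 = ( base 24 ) 8I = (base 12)156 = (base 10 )210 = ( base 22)9C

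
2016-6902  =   - 4886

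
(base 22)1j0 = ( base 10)902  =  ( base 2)1110000110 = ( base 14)486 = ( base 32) S6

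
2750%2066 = 684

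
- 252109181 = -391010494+138901313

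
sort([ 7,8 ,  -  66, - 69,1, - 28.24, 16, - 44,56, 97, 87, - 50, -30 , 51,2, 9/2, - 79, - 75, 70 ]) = [-79,  -  75,  -  69, - 66, - 50, - 44,  -  30, -28.24, 1,2,9/2, 7, 8, 16, 51, 56, 70, 87,97] 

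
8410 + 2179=10589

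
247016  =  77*3208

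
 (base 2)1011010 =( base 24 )3I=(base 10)90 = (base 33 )2o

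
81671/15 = 81671/15 = 5444.73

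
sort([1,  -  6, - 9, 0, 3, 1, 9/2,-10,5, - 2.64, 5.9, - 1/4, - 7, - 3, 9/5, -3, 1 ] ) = [ - 10, - 9, - 7, - 6, - 3,-3, - 2.64, - 1/4, 0, 1,1,1,9/5, 3 , 9/2, 5, 5.9 ]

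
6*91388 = 548328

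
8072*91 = 734552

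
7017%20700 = 7017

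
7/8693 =7/8693 = 0.00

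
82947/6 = 13824 + 1/2 = 13824.50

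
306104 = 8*38263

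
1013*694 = 703022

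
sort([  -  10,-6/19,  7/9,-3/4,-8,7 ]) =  [  -  10,-8 ,-3/4,  -  6/19,  7/9 , 7]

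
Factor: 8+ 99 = 107^1 = 107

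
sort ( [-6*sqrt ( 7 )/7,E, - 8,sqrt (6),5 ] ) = [ - 8, - 6*sqrt(7) /7, sqrt( 6),E, 5]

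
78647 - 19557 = 59090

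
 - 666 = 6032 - 6698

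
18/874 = 9/437 = 0.02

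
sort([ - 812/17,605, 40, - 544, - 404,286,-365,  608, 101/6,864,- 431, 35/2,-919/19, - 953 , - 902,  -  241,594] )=[ - 953, - 902, - 544, - 431, - 404, - 365, - 241 , - 919/19, - 812/17,101/6,  35/2,40,286 , 594 , 605,  608,864] 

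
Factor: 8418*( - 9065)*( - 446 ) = 34033889820  =  2^2*  3^1*5^1*7^2*23^1*37^1 * 61^1*223^1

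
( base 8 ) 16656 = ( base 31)7S3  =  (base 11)5788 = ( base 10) 7598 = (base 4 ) 1312232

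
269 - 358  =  -89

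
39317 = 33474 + 5843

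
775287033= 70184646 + 705102387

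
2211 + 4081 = 6292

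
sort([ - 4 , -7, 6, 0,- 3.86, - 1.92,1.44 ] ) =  [ - 7, - 4, - 3.86, - 1.92,0,1.44 , 6]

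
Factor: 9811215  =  3^2*5^1*263^1*829^1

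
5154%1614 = 312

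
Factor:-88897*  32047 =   -  2848882159 = - 73^1*439^1*88897^1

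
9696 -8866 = 830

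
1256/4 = 314 = 314.00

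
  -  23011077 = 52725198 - 75736275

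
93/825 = 31/275 = 0.11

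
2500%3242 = 2500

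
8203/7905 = 1 + 298/7905  =  1.04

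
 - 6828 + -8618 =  - 15446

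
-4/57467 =-4/57467 = -0.00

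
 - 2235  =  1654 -3889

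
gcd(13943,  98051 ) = 1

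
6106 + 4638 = 10744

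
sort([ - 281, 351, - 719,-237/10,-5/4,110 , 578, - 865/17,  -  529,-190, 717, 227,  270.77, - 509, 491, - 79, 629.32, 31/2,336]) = [ - 719 , - 529,- 509, - 281 ,-190, - 79, - 865/17, - 237/10,-5/4, 31/2, 110,227, 270.77 , 336,351,491,578, 629.32, 717 ] 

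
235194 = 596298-361104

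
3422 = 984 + 2438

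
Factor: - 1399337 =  - 29^1*73^1*661^1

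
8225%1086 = 623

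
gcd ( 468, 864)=36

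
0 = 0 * 13021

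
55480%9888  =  6040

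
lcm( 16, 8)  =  16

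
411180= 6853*60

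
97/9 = 97/9 = 10.78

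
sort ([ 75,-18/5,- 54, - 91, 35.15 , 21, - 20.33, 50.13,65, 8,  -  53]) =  [ - 91,  -  54,- 53, - 20.33, - 18/5,8 , 21,  35.15,  50.13, 65, 75]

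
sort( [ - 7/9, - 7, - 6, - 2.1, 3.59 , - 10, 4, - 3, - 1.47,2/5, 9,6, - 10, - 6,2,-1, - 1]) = [ - 10, - 10 , - 7, - 6, -6, - 3 , - 2.1, - 1.47, - 1, - 1, - 7/9,2/5,  2,3.59, 4,6 , 9] 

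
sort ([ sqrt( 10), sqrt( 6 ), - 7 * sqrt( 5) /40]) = [ - 7 * sqrt( 5)/40, sqrt(6 ),sqrt( 10 )]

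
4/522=2/261 = 0.01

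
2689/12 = 224 + 1/12  =  224.08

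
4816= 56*86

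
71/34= 71/34 = 2.09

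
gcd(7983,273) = 3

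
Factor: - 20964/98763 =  - 6988/32921 = - 2^2*7^(-1)*1747^1*4703^(  -  1)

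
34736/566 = 61 + 105/283=61.37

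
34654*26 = 901004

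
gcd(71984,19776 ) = 16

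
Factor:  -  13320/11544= - 15/13 = - 3^1*5^1*13^( - 1 ) 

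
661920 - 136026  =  525894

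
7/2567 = 7/2567 = 0.00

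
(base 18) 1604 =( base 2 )1111001100100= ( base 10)7780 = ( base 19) 12a9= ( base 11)5933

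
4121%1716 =689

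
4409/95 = 46 + 39/95 = 46.41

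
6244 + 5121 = 11365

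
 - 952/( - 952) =1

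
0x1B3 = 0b110110011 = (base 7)1161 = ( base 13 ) 276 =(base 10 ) 435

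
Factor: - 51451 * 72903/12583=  -3^1*19^1  *23^1*1279^1*2237^1*12583^(  -  1) = - 3750932253/12583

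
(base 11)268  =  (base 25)cg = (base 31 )a6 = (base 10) 316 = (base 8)474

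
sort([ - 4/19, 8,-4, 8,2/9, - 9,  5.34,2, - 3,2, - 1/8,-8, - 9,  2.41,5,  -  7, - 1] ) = [  -  9, -9, - 8,  -  7, - 4,  -  3, -1, - 4/19,-1/8,2/9, 2,2, 2.41, 5,5.34, 8,8]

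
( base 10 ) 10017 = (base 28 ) cll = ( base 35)867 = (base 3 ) 111202000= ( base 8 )23441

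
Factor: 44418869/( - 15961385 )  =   - 5^(  -  1 )*17^( - 1 )*43^ ( - 1 )*397^( - 1 )*4038079^1= - 4038079/1451035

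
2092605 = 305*6861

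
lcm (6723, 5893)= 477333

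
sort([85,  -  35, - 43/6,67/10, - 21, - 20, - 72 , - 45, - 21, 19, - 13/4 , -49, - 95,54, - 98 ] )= [ - 98, - 95, - 72, - 49,  -  45, - 35, -21, - 21, -20, - 43/6 , - 13/4,67/10,19,  54,85] 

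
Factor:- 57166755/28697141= - 3^1*5^1 * 11^ ( - 1 )*113^( - 1 )*23087^( -1)* 3811117^1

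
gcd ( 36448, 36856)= 136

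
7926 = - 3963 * ( - 2)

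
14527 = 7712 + 6815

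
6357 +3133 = 9490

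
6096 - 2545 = 3551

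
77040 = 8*9630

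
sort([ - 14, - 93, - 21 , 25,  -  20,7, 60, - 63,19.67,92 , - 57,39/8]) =[ - 93, - 63, - 57, - 21,  -  20, - 14, 39/8,7, 19.67,25, 60,92] 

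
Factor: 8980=2^2* 5^1*449^1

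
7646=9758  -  2112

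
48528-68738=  - 20210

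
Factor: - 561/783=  - 3^( - 2)*11^1*17^1*29^( - 1) = - 187/261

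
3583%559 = 229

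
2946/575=5 + 71/575 = 5.12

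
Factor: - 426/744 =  - 2^( - 2)*31^( - 1 )*71^1=-71/124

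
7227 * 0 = 0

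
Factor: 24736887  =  3^3*7^1*17^1 * 7699^1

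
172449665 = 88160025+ 84289640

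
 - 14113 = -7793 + -6320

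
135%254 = 135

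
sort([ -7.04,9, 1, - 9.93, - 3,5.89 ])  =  [ - 9.93,-7.04,-3,  1, 5.89, 9 ] 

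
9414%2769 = 1107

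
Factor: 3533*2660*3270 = 30730740600=2^3*3^1*5^2 *7^1 * 19^1*109^1* 3533^1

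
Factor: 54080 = 2^6*5^1 * 13^2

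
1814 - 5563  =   - 3749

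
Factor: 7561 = 7561^1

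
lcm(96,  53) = 5088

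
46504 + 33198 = 79702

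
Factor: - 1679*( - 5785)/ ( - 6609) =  - 3^( - 1)*5^1*13^1*23^1 * 73^1 * 89^1*2203^( - 1)=- 9713015/6609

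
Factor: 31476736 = 2^10*59^1  *521^1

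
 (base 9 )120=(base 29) 3c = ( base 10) 99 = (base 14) 71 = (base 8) 143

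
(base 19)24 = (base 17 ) 28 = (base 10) 42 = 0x2a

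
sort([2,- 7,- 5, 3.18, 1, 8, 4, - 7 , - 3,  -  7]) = [ - 7, - 7, - 7,  -  5, - 3, 1, 2,  3.18,4, 8]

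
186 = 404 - 218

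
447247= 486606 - 39359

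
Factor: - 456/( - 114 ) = 4 = 2^2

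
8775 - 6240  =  2535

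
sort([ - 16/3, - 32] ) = [-32, - 16/3]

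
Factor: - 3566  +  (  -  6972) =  - 10538 =- 2^1*11^1*479^1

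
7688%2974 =1740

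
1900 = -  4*( - 475)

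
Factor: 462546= 2^1*3^2* 7^1*3671^1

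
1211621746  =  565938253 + 645683493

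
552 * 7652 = 4223904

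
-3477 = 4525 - 8002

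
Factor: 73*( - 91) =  - 6643 = - 7^1 *13^1*73^1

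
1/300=1/300 = 0.00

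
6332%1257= 47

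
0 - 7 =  - 7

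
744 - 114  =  630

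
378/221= 1+157/221 =1.71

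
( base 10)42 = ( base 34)18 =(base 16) 2A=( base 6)110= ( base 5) 132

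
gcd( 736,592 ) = 16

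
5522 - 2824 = 2698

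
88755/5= 17751 =17751.00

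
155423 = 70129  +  85294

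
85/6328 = 85/6328 =0.01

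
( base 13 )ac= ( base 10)142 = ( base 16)8E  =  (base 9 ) 167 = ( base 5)1032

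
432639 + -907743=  - 475104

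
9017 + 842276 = 851293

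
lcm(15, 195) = 195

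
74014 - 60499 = 13515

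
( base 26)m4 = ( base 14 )2d2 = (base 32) i0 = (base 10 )576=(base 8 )1100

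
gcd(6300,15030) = 90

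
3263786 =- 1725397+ 4989183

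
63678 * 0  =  0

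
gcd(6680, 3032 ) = 8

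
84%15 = 9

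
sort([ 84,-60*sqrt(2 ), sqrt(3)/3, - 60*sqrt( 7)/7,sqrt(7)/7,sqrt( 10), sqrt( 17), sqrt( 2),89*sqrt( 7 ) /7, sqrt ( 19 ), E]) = [-60*sqrt(2 ), - 60*sqrt( 7)/7, sqrt(7)/7, sqrt( 3)/3,sqrt(2 ), E, sqrt( 10 ), sqrt( 17), sqrt( 19),89*sqrt(7 )/7, 84 ] 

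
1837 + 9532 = 11369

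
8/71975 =8/71975 = 0.00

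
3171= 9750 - 6579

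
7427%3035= 1357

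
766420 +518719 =1285139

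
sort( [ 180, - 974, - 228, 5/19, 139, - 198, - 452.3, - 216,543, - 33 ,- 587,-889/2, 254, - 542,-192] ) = [ - 974, - 587, - 542,- 452.3, - 889/2, - 228, - 216, - 198 , - 192,-33, 5/19,139,180, 254,543]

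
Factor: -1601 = - 1601^1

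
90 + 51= 141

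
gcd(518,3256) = 74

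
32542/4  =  16271/2 =8135.50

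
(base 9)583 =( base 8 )740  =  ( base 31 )ff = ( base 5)3410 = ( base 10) 480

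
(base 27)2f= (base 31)27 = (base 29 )2B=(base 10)69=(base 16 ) 45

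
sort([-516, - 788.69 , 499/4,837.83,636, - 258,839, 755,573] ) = [ - 788.69,-516, - 258,499/4,573, 636,755, 837.83,839]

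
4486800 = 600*7478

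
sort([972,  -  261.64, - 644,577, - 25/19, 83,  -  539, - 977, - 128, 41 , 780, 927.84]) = [ - 977, - 644, - 539 ,-261.64, - 128, - 25/19, 41,83, 577,780, 927.84,972] 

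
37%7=2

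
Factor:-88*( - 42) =2^4*3^1 * 7^1 * 11^1 = 3696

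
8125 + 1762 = 9887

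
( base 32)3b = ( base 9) 128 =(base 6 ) 255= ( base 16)6B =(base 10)107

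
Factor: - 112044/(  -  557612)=3^1*11^ ( - 1 )*19^(-1 )*23^ ( - 1)*29^( - 1)*9337^1 = 28011/139403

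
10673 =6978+3695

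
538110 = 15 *35874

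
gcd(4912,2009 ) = 1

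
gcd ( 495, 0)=495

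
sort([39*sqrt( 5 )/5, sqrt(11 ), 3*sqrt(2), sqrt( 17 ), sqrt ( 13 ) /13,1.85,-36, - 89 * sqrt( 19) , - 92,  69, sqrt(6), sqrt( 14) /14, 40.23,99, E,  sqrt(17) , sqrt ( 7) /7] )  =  [ - 89*sqrt(19),-92,-36,sqrt( 14) /14 , sqrt(13)/13,sqrt( 7)/7,1.85, sqrt (6), E,sqrt( 11 ) , sqrt(17 ),sqrt( 17) , 3*sqrt(2 ), 39*sqrt (5) /5, 40.23, 69, 99]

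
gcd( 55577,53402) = 1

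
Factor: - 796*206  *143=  - 23448568=   - 2^3 * 11^1 * 13^1 *103^1*199^1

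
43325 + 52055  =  95380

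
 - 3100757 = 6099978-9200735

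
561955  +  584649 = 1146604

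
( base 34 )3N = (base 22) 5f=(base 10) 125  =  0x7d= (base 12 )A5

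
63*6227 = 392301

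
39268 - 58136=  - 18868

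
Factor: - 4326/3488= - 2163/1744= - 2^ ( - 4)*3^1*7^1*103^1*109^ (-1 ) 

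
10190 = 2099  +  8091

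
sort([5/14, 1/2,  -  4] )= [ - 4, 5/14 , 1/2 ]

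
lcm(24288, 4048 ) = 24288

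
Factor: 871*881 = 13^1*67^1 * 881^1 = 767351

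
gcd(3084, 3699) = 3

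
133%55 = 23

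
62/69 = 62/69 =0.90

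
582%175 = 57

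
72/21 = 24/7 = 3.43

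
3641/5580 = 3641/5580 = 0.65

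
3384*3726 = 12608784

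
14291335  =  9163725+5127610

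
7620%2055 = 1455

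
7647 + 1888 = 9535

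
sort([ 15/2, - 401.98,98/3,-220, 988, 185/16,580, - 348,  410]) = [ - 401.98, - 348 , - 220, 15/2,185/16, 98/3,410,580 , 988 ] 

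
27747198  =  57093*486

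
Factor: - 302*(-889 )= 268478= 2^1*7^1 * 127^1*151^1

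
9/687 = 3/229= 0.01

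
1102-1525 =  - 423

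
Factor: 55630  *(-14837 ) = - 2^1 * 5^1*37^1*401^1* 5563^1 = - 825382310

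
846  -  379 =467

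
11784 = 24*491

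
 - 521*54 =-28134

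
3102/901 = 3+399/901 = 3.44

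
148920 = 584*255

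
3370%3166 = 204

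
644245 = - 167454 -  - 811699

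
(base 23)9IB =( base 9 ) 7102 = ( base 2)1010001000010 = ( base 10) 5186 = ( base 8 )12102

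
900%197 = 112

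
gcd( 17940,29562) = 78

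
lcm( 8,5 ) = 40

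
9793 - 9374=419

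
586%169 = 79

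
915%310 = 295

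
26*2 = 52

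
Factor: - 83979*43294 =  - 3635786826 = -2^1*3^2*7^1*31^1*43^1*21647^1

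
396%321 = 75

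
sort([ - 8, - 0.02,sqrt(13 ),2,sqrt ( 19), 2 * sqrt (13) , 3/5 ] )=[-8, - 0.02, 3/5, 2 , sqrt(13),sqrt( 19 ), 2*sqrt ( 13 ) ] 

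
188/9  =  20 + 8/9 = 20.89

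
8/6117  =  8/6117 = 0.00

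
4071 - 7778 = -3707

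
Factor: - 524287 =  - 524287^1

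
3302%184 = 174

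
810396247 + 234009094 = 1044405341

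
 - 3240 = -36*90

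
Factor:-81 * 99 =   -  8019   =  - 3^6 * 11^1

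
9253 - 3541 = 5712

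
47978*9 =431802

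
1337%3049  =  1337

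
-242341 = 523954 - 766295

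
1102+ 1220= 2322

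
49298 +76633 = 125931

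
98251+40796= 139047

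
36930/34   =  1086 + 3/17 = 1086.18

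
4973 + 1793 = 6766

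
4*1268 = 5072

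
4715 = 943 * 5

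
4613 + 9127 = 13740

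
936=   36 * 26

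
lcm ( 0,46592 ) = 0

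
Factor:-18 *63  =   - 2^1 * 3^4*7^1 = -  1134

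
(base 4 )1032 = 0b1001110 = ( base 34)2A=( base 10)78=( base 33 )2C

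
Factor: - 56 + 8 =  - 48=-  2^4*3^1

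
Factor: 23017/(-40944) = -2^ ( - 4 )*3^(-1)*853^( - 1)*23017^1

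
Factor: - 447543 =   -  3^2 * 49727^1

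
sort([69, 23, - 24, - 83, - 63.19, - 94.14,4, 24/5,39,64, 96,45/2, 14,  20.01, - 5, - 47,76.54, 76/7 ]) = [ - 94.14, - 83,-63.19, - 47,-24, - 5, 4, 24/5, 76/7,14, 20.01,45/2, 23, 39,64,69, 76.54,96 ] 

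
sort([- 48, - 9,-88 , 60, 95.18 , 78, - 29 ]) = [ - 88,-48,-29, - 9,60,78,  95.18 ]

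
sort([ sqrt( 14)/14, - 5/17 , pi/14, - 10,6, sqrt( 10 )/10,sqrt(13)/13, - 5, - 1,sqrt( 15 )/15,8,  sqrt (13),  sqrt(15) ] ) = [  -  10, - 5, - 1, - 5/17, pi/14,  sqrt( 15 )/15,  sqrt( 14) /14,sqrt(13) /13, sqrt( 10) /10,sqrt( 13), sqrt( 15), 6, 8] 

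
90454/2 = 45227  =  45227.00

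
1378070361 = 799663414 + 578406947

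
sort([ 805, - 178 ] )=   [ - 178, 805 ] 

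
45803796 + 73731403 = 119535199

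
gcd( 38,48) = 2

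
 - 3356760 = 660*( - 5086 )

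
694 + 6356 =7050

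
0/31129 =0 = 0.00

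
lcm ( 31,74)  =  2294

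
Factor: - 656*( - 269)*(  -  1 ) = -176464= - 2^4*41^1 * 269^1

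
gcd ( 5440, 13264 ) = 16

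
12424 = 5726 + 6698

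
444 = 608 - 164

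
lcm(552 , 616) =42504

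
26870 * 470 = 12628900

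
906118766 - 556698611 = 349420155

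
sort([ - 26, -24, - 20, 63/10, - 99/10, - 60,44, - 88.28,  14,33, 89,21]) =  [ - 88.28 , -60, -26,-24,-20, - 99/10,63/10,14,21,  33, 44,89]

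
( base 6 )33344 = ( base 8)11100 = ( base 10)4672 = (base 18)E7A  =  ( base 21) aca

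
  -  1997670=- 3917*510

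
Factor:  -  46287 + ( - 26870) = -73157 = -7^2*1493^1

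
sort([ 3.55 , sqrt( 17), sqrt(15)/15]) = [ sqrt( 15)/15, 3.55,sqrt(17 ) ]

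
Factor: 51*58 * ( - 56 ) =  - 165648 = -2^4 * 3^1*7^1*17^1 *29^1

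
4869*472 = 2298168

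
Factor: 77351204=2^2*7^2*19^1*20771^1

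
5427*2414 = 13100778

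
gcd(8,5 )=1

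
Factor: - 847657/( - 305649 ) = 3^(-2)*33961^( - 1) *847657^1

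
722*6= 4332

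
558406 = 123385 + 435021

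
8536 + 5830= 14366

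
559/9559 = 559/9559 = 0.06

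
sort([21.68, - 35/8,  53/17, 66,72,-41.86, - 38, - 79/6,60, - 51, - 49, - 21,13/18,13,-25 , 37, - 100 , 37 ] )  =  [  -  100,- 51,  -  49, - 41.86, - 38 , - 25,  -  21, - 79/6,- 35/8,13/18,  53/17,13,21.68, 37,37,  60,66,72] 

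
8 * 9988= 79904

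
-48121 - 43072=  - 91193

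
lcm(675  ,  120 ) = 5400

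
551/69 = 551/69= 7.99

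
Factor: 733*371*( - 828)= -225168804 = -  2^2 * 3^2*7^1*23^1*53^1*733^1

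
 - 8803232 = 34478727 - 43281959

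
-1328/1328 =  - 1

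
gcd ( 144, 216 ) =72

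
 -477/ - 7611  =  159/2537 =0.06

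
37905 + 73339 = 111244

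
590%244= 102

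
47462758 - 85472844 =-38010086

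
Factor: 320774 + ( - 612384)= - 2^1*5^1*11^2*241^1 = -291610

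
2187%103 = 24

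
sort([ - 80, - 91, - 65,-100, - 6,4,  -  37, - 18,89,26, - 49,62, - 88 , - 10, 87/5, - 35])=[ - 100, - 91, - 88, - 80, - 65, - 49, - 37, - 35, - 18, - 10, - 6,4,87/5, 26,62,89]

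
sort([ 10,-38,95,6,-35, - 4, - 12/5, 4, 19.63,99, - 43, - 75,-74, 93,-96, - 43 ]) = [ - 96,  -  75, - 74, - 43,-43, - 38,  -  35, - 4,-12/5, 4  ,  6,10, 19.63, 93, 95,99 ]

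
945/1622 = 945/1622 = 0.58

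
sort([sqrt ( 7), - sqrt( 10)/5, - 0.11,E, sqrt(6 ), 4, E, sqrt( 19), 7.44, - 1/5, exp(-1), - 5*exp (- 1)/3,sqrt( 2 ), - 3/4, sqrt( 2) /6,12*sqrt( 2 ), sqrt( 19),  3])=[ -3/4,-sqrt( 10) /5, - 5*exp( - 1)/3,  -  1/5, - 0.11,sqrt(2)/6,exp( - 1 ),  sqrt( 2), sqrt(6),sqrt ( 7 ),  E, E, 3, 4, sqrt( 19), sqrt( 19), 7.44, 12*sqrt(2)]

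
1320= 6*220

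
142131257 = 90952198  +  51179059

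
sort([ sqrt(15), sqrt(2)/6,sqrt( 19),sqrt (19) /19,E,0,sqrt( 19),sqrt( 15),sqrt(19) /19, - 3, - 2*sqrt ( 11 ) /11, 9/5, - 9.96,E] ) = [ - 9.96,- 3, - 2 * sqrt(11)/11,  0,sqrt( 19)/19,sqrt( 19 ) /19, sqrt( 2) /6,9/5,E,E, sqrt ( 15),sqrt(15 ) , sqrt(19),sqrt( 19)] 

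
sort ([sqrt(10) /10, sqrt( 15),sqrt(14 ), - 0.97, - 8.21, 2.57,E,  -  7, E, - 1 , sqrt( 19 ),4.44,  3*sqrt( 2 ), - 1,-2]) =[ - 8.21, - 7, - 2, - 1, - 1, - 0.97,sqrt( 10 )/10,  2.57,  E,E,sqrt(  14 ), sqrt(15),3*sqrt (2 ),sqrt ( 19), 4.44]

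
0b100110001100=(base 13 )1160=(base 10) 2444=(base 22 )512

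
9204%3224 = 2756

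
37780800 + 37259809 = 75040609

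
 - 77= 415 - 492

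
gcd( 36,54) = 18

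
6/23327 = 6/23327 = 0.00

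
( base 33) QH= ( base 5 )12000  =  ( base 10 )875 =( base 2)1101101011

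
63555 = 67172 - 3617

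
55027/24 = 55027/24 = 2292.79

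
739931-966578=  - 226647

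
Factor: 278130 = 2^1*3^1*5^1*73^1*127^1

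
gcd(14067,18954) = 27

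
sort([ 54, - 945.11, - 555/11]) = [- 945.11, - 555/11, 54]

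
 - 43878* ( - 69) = 3027582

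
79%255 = 79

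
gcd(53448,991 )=1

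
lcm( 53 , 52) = 2756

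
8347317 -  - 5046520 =13393837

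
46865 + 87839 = 134704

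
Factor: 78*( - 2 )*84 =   -  2^4 * 3^2*7^1*13^1 = - 13104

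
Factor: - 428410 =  - 2^1*5^1*42841^1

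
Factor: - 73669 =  - 23^1*3203^1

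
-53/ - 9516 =53/9516 = 0.01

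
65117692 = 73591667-8473975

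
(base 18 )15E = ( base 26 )gc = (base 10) 428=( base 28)F8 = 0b110101100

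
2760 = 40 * 69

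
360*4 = 1440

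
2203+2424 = 4627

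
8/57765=8/57765  =  0.00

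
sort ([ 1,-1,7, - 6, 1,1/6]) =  [-6,  -  1 , 1/6, 1, 1,7 ]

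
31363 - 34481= - 3118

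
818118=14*58437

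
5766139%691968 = 230395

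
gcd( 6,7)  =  1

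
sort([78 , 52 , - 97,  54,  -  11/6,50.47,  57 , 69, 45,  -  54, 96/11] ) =[ - 97, - 54, - 11/6,96/11, 45,50.47, 52, 54 , 57,69,78]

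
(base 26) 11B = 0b1011001001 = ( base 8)1311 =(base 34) KX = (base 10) 713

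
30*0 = 0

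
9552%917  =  382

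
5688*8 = 45504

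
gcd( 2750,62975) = 275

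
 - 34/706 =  - 1 + 336/353=-0.05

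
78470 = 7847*10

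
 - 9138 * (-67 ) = 612246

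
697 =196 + 501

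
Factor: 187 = 11^1 * 17^1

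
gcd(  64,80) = 16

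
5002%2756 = 2246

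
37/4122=37/4122 = 0.01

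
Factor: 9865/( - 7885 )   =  -19^(  -  1)*83^(-1) * 1973^1 = - 1973/1577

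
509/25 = 509/25 = 20.36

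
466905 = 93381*5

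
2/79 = 2/79 = 0.03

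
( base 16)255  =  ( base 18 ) 1F3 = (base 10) 597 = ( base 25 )NM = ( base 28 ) L9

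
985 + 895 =1880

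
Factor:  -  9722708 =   -  2^2 * 17^1 * 142981^1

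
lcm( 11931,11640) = 477240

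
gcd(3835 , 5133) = 59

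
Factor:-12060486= - 2^1* 3^2 * 71^1*9437^1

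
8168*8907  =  72752376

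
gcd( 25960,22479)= 59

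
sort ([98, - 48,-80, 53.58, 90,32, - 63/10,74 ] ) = [ - 80,  -  48,- 63/10, 32,53.58,  74, 90, 98] 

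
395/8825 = 79/1765= 0.04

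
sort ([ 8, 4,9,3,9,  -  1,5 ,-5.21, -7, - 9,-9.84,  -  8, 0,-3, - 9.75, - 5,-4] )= [ - 9.84, - 9.75,-9,-8, -7, - 5.21,  -  5, -4, - 3,-1, 0,  3,  4, 5, 8,9,9 ]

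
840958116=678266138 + 162691978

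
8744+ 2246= 10990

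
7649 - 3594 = 4055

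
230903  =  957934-727031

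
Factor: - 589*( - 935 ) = 5^1*11^1*17^1 * 19^1*31^1 = 550715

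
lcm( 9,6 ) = 18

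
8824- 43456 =  -  34632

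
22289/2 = 22289/2 = 11144.50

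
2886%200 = 86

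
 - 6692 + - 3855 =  - 10547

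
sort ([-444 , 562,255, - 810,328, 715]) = [ - 810, - 444, 255, 328 , 562 , 715] 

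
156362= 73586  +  82776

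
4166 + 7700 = 11866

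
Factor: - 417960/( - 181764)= 2^1*5^1*11^(  -  1)* 17^(  -  1) *43^1 =430/187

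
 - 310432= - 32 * 9701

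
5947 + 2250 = 8197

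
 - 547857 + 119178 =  - 428679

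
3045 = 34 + 3011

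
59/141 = 59/141= 0.42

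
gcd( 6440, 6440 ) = 6440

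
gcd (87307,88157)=1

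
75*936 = 70200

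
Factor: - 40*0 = 0^1 = 0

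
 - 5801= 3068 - 8869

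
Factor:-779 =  - 19^1*41^1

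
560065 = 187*2995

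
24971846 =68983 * 362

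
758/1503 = 758/1503 = 0.50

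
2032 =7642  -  5610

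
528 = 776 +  - 248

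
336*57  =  19152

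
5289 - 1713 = 3576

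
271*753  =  204063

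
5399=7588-2189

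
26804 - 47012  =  -20208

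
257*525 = 134925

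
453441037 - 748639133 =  - 295198096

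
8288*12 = 99456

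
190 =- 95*(-2)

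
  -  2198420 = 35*( - 62812)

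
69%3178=69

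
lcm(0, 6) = 0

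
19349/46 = 19349/46 = 420.63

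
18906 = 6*3151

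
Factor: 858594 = 2^1*3^1*11^1 * 13009^1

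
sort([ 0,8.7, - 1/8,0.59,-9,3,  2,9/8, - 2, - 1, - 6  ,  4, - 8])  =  [ - 9, - 8, - 6, - 2,- 1,-1/8, 0, 0.59,9/8,  2,3,4,8.7]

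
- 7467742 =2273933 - 9741675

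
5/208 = 5/208 = 0.02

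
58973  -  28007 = 30966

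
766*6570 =5032620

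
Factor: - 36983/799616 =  - 2^(-7 )*31^1*1193^1*6247^(-1 )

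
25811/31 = 832 + 19/31 = 832.61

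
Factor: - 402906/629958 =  - 181^1 * 283^( - 1 )= -181/283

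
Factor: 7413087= 3^1*11^1 * 41^1*5479^1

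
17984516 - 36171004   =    -  18186488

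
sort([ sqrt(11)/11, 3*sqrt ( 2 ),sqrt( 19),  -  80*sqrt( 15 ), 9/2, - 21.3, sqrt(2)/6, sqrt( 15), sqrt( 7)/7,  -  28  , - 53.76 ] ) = [ - 80 * sqrt ( 15),-53.76, - 28,-21.3, sqrt( 2 )/6, sqrt (11) /11,sqrt(7) /7, sqrt( 15 ), 3*sqrt( 2), sqrt(19), 9/2 ] 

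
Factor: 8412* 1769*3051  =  45401406228 = 2^2 * 3^4*29^1 * 61^1*113^1*701^1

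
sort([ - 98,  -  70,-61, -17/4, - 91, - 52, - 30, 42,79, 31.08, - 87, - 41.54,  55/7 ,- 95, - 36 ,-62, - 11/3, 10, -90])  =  [ - 98, - 95, - 91, - 90, - 87,  -  70, - 62, - 61, - 52, - 41.54, - 36,-30, - 17/4, - 11/3, 55/7,  10, 31.08,42,  79]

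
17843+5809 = 23652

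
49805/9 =5533 +8/9 = 5533.89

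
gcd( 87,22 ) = 1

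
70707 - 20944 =49763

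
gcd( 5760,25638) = 6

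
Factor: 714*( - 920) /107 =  - 2^4*3^1*5^1 *7^1*17^1*23^1 * 107^( - 1) = - 656880/107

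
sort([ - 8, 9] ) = [-8, 9 ]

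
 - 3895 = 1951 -5846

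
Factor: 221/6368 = 2^(-5)*13^1*17^1*199^( - 1)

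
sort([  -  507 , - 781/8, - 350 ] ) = [ - 507, - 350,  -  781/8 ]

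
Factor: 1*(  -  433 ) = -433 = -433^1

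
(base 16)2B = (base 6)111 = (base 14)31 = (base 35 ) 18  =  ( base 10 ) 43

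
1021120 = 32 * 31910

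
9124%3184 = 2756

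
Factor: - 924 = -2^2*3^1*7^1*11^1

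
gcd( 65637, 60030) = 9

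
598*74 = 44252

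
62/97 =62/97 = 0.64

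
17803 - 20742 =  - 2939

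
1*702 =702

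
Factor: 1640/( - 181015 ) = -8/883 = - 2^3 * 883^( - 1 ) 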